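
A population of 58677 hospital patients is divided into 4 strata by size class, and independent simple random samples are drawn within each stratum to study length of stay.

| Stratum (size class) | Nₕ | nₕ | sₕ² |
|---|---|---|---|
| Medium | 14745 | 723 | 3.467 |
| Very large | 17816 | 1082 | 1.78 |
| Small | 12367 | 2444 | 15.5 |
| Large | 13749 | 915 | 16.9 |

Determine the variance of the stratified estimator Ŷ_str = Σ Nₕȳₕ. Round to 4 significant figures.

5.519 × 10^6

Var(Ŷ_str) = Σₕ Nₕ²(1 − fₕ)sₕ²/nₕ.
Medium: 14745²·(1 − 723/14745)·3.467/723 = 991448.78.
Very large: 17816²·(1 − 1082/17816)·1.78/1082 = 490459.
Small: 12367²·(1 − 2444/12367)·15.5/2444 = 778283.55.
Large: 13749²·(1 − 915/13749)·16.9/915 = 3.259108 × 10^6.
Sum = 5.5192993 × 10^6.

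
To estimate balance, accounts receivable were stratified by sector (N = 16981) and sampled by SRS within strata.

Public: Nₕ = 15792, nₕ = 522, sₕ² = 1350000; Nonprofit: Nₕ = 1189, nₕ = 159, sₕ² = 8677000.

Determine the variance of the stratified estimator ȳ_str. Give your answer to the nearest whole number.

Var(ȳ_str) = Σₕ Wₕ²(1 − fₕ)sₕ²/nₕ with Wₕ = Nₕ/N, N = 16981.
Public: Wₕ = 0.92998057; term = 0.92998057²·(1 − 0.03305471)·1350000/522 = 2162.7828.
Nonprofit: Wₕ = 0.07001943; term = 0.07001943²·(1 − 0.13372582)·8677000/159 = 231.77417.
Sum = 2394.557.

2395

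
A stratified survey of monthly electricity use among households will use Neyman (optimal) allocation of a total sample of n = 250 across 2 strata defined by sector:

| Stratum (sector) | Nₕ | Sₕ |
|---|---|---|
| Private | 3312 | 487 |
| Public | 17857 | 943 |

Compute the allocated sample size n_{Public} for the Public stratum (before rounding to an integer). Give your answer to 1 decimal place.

Neyman allocation: nₕ = n·NₕSₕ / Σⱼ NⱼSⱼ.
Σ NⱼSⱼ = 3312·487 + 17857·943 = 1.8452095 × 10^7.
n_{Public} = 250·17857·943 / (1.8452095 × 10^7) = 228.1.

228.1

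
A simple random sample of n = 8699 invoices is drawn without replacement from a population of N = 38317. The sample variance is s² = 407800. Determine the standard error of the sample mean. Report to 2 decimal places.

Under SRS without replacement, Var(ȳ) = (1 − f)·s²/n with f = n/N = 8699/38317 = 0.22702717.
Var(ȳ) = (1 − 0.22702717)·407800/8699 = 0.77297283·46.878952 = 36.236156.
SE(ȳ) = √(36.236156) = 6.02.

6.02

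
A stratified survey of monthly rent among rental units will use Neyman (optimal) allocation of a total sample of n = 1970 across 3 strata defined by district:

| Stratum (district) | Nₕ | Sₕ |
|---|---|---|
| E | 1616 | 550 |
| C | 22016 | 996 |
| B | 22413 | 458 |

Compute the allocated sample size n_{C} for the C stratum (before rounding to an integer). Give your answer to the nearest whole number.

Neyman allocation: nₕ = n·NₕSₕ / Σⱼ NⱼSⱼ.
Σ NⱼSⱼ = 1616·550 + 22016·996 + 22413·458 = 3.308189 × 10^7.
n_{C} = 1970·22016·996 / (3.308189 × 10^7) = 1306.

1306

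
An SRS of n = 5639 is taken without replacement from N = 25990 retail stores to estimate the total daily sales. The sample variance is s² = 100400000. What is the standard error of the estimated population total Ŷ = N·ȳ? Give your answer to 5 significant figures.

Var(Ŷ) = N²·Var(ȳ) = N²·(1 − n/N)·s²/n.
f = 5639/25990 = 0.21696806; Var(ȳ) = 0.78303194·100400000/5639 = 13941.551.
Var(Ŷ) = 25990² · 13941.551 = 9.4172403 × 10^12.
SE(Ŷ) = √(9.4172403 × 10^12) = 3.0688 × 10^6.

3.0688 × 10^6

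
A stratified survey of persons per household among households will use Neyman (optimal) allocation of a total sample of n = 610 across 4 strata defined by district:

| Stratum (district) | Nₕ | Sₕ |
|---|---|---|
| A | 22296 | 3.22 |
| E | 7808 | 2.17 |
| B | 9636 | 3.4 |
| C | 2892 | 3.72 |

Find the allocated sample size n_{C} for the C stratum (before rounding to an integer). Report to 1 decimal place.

Neyman allocation: nₕ = n·NₕSₕ / Σⱼ NⱼSⱼ.
Σ NⱼSⱼ = 22296·3.22 + 7808·2.17 + 9636·3.4 + 2892·3.72 = 132257.12.
n_{C} = 610·2892·3.72 / 132257.12 = 49.6.

49.6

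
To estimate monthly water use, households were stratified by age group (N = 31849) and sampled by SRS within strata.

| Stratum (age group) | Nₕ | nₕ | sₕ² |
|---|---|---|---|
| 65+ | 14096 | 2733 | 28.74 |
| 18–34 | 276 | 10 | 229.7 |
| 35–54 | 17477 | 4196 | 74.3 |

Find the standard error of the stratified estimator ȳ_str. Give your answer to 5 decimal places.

Var(ȳ_str) = Σₕ Wₕ²(1 − fₕ)sₕ²/nₕ with Wₕ = Nₕ/N, N = 31849.
65+: Wₕ = 0.44258846; term = 0.44258846²·(1 − 0.19388479)·28.74/2733 = 0.0016605212.
18–34: Wₕ = 0.00866589; term = 0.00866589²·(1 − 0.03623188)·229.7/10 = 0.0016624941.
35–54: Wₕ = 0.54874564; term = 0.54874564²·(1 − 0.24008697)·74.3/4196 = 0.0040519063.
Sum = 0.0073749216.
SE = √(0.0073749216) = 0.08588.

0.08588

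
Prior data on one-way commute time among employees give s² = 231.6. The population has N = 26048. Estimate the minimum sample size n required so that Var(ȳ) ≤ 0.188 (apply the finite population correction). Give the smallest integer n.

Without fpc, n₀ = s²/D = 231.6/0.188 = 1231.9149.
With fpc, (1 − n/N)·s²/n ≤ D requires n ≥ n₀/(1 + n₀/N) = 1231.9149/(1 + 1231.9149/26048) = 1176.2837.
Rounding up, n = 1177.

1177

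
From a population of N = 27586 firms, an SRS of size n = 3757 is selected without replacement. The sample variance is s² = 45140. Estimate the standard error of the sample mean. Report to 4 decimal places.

3.2216

Under SRS without replacement, Var(ȳ) = (1 − f)·s²/n with f = n/N = 3757/27586 = 0.13619227.
Var(ȳ) = (1 − 0.13619227)·45140/3757 = 0.86380773·12.014906 = 10.378568.
SE(ȳ) = √(10.378568) = 3.2216.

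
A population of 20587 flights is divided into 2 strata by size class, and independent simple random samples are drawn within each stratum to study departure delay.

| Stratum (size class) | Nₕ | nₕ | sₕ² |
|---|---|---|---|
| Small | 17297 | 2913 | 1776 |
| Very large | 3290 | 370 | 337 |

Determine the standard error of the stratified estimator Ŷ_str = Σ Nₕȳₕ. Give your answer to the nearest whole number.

Var(Ŷ_str) = Σₕ Nₕ²(1 − fₕ)sₕ²/nₕ.
Small: 17297²·(1 − 2913/17297)·1776/2913 = 1.516886 × 10^8.
Very large: 3290²·(1 − 370/3290)·337/370 = 8.7499773 × 10^6.
Sum = 1.6043858 × 10^8.
SE = √(1.6043858 × 10^8) = 12666.

12666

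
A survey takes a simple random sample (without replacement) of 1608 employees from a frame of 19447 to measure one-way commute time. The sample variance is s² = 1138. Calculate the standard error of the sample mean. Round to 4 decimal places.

Under SRS without replacement, Var(ȳ) = (1 − f)·s²/n with f = n/N = 1608/19447 = 0.08268628.
Var(ȳ) = (1 − 0.08268628)·1138/1608 = 0.91731372·0.70771144 = 0.64919342.
SE(ȳ) = √(0.64919342) = 0.8057.

0.8057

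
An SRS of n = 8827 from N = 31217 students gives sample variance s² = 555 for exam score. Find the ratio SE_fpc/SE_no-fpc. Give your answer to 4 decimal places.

f = n/N = 8827/31217 = 0.28276260.
SE_no-fpc = √(s²/n) = 0.25074941; SE_fpc = √((1−f)s²/n) = 0.21235935.
Ratio = √(1−f) = 0.84689870.

0.8469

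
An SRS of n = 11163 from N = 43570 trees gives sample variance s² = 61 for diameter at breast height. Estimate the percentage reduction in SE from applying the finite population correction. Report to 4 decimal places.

f = n/N = 11163/43570 = 0.25620840.
SE_no-fpc = √(s²/n) = 0.073922127; SE_fpc = √((1−f)s²/n) = 0.063752921.
Ratio = √(1−f) = 0.86243353. Reduction = 100·(1 − 0.86243353) = 13.7566%.

13.7566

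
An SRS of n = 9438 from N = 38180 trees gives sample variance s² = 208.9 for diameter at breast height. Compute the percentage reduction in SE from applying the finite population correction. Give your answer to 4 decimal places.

13.2358

f = n/N = 9438/38180 = 0.24719749.
SE_no-fpc = √(s²/n) = 0.14877475; SE_fpc = √((1−f)s²/n) = 0.12908321.
Ratio = √(1−f) = 0.86764193. Reduction = 100·(1 − 0.86764193) = 13.2358%.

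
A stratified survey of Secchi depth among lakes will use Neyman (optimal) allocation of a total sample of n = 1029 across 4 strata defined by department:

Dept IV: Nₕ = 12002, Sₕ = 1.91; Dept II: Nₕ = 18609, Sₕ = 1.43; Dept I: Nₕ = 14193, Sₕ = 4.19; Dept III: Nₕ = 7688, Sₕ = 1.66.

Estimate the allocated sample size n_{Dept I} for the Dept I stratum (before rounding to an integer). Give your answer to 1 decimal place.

502.6

Neyman allocation: nₕ = n·NₕSₕ / Σⱼ NⱼSⱼ.
Σ NⱼSⱼ = 12002·1.91 + 18609·1.43 + 14193·4.19 + 7688·1.66 = 121765.44.
n_{Dept I} = 1029·14193·4.19 / 121765.44 = 502.6.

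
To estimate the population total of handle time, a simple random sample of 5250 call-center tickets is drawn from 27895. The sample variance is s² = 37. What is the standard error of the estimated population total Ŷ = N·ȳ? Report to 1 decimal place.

Var(Ŷ) = N²·Var(ȳ) = N²·(1 − n/N)·s²/n.
f = 5250/27895 = 0.18820577; Var(ȳ) = 0.81179423·37/5250 = 0.0057212165.
Var(Ŷ) = 27895² · 0.0057212165 = 4.4518561 × 10^6.
SE(Ŷ) = √(4.4518561 × 10^6) = 2109.9.

2109.9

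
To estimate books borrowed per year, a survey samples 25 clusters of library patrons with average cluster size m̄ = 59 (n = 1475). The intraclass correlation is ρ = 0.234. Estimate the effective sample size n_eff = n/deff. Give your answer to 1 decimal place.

101.2

deff = 1 + (59 − 1)·0.234 = 1 + 13.572 = 14.572.
n_eff = 1475 / 14.572 = 101.2.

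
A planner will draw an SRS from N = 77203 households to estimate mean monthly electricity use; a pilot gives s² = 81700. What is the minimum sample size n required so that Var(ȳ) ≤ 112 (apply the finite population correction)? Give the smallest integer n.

Without fpc, n₀ = s²/D = 81700/112 = 729.4643.
With fpc, (1 − n/N)·s²/n ≤ D requires n ≥ n₀/(1 + n₀/N) = 729.4643/(1 + 729.4643/77203) = 722.6364.
Rounding up, n = 723.

723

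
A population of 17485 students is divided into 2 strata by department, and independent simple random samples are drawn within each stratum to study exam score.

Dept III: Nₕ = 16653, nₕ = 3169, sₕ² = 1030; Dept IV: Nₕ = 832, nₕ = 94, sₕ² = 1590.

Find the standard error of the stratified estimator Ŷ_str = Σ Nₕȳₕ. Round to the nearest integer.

Var(Ŷ_str) = Σₕ Nₕ²(1 − fₕ)sₕ²/nₕ.
Dept III: 16653²·(1 − 3169/16653)·1030/3169 = 7.2983756 × 10^7.
Dept IV: 832²·(1 − 94/832)·1590/94 = 1.0386015 × 10^7.
Sum = 8.3369771 × 10^7.
SE = √(8.3369771 × 10^7) = 9131.

9131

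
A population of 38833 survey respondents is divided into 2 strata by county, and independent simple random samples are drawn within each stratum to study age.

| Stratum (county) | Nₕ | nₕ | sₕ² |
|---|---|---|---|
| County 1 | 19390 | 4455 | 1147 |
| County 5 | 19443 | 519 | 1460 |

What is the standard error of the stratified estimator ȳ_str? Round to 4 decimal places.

Var(ȳ_str) = Σₕ Wₕ²(1 − fₕ)sₕ²/nₕ with Wₕ = Nₕ/N, N = 38833.
County 1: Wₕ = 0.49931759; term = 0.49931759²·(1 − 0.22975761)·1147/4455 = 0.049442094.
County 5: Wₕ = 0.50068241; term = 0.50068241²·(1 − 0.02669341)·1460/519 = 0.68637243.
Sum = 0.73581452.
SE = √(0.73581452) = 0.8578.

0.8578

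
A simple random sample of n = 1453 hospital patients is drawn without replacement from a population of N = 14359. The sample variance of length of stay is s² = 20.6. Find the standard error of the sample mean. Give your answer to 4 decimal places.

Under SRS without replacement, Var(ȳ) = (1 − f)·s²/n with f = n/N = 1453/14359 = 0.10119089.
Var(ȳ) = (1 − 0.10119089)·20.6/1453 = 0.89880911·0.014177564 = 0.012742923.
SE(ȳ) = √(0.012742923) = 0.1129.

0.1129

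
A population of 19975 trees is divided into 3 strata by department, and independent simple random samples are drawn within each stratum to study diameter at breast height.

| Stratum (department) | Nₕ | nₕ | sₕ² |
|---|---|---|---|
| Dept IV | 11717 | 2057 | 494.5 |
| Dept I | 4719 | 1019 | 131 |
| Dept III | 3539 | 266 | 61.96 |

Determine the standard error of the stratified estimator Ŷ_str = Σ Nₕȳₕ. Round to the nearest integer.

5670

Var(Ŷ_str) = Σₕ Nₕ²(1 − fₕ)sₕ²/nₕ.
Dept IV: 11717²·(1 − 2057/11717)·494.5/2057 = 2.7209813 × 10^7.
Dept I: 4719²·(1 − 1019/4719)·131/1019 = 2.2446509 × 10^6.
Dept III: 3539²·(1 − 266/3539)·61.96/266 = 2.6980894 × 10^6.
Sum = 3.2152553 × 10^7.
SE = √(3.2152553 × 10^7) = 5670.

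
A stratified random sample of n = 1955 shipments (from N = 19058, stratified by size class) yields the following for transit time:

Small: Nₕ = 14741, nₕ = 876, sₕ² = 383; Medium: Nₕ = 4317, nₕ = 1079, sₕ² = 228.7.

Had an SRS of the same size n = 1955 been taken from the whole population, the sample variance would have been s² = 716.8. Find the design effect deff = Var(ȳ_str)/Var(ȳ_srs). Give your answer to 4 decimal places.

Var(ȳ_str) = Σ Wₕ²(1−fₕ)sₕ²/nₕ with Wₕ = Nₕ/19058:
  Small: (14741/19058)²·(1−876/14741)·383/876 = 0.24602931
  Medium: (4317/19058)²·(1−1079/4317)·228.7/1079 = 0.0081573476
  → Var(ȳ_str) = 0.25418666.
Var(ȳ_srs) = (1 − 1955/19058)·716.8/1955 = 0.32903811.
deff = 0.25418666 / 0.32903811 = 0.7725.

0.7725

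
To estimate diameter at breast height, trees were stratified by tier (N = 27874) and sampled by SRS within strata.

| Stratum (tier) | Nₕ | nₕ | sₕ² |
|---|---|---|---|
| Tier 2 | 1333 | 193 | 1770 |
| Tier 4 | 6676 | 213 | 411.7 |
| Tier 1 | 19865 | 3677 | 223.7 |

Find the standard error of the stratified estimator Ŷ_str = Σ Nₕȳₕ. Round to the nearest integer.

10812

Var(Ŷ_str) = Σₕ Nₕ²(1 − fₕ)sₕ²/nₕ.
Tier 2: 1333²·(1 − 193/1333)·1770/193 = 1.3936411 × 10^7.
Tier 4: 6676²·(1 − 213/6676)·411.7/213 = 8.3397253 × 10^7.
Tier 1: 19865²·(1 − 3677/19865)·223.7/3677 = 1.9563841 × 10^7.
Sum = 1.1689751 × 10^8.
SE = √(1.1689751 × 10^8) = 10812.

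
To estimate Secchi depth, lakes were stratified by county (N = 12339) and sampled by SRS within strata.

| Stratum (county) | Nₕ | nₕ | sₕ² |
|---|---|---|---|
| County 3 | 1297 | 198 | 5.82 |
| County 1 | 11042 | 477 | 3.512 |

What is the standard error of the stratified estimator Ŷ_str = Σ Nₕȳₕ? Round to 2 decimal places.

949.12

Var(Ŷ_str) = Σₕ Nₕ²(1 − fₕ)sₕ²/nₕ.
County 3: 1297²·(1 − 198/1297)·5.82/198 = 41898.209.
County 1: 11042²·(1 − 477/11042)·3.512/477 = 858921.3.
Sum = 900819.51.
SE = √(900819.51) = 949.12.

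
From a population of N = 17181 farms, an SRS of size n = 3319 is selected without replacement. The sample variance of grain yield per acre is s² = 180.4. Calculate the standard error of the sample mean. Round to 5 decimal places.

0.20941

Under SRS without replacement, Var(ȳ) = (1 − f)·s²/n with f = n/N = 3319/17181 = 0.19317851.
Var(ȳ) = (1 − 0.19317851)·180.4/3319 = 0.80682149·0.054353721 = 0.04385375.
SE(ȳ) = √(0.04385375) = 0.20941.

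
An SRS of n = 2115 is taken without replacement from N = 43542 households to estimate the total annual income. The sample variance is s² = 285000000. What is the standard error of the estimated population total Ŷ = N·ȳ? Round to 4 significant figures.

Var(Ŷ) = N²·Var(ȳ) = N²·(1 − n/N)·s²/n.
f = 2115/43542 = 0.04857379; Var(ȳ) = 0.95142621·285000000/2115 = 128206.37.
Var(Ŷ) = 43542² · 128206.37 = 2.430672 × 10^14.
SE(Ŷ) = √(2.430672 × 10^14) = 1.559 × 10^7.

1.559 × 10^7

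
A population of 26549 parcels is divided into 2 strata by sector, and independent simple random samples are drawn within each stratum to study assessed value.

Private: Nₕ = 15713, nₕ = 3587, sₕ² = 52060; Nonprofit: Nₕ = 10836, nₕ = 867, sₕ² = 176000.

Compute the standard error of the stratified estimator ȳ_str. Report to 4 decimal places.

Var(ȳ_str) = Σₕ Wₕ²(1 − fₕ)sₕ²/nₕ with Wₕ = Nₕ/N, N = 26549.
Private: Wₕ = 0.59184903; term = 0.59184903²·(1 − 0.22828231)·52060/3587 = 3.9233145.
Nonprofit: Wₕ = 0.40815097; term = 0.40815097²·(1 − 0.08001107)·176000/867 = 31.111276.
Sum = 35.034591.
SE = √(35.034591) = 5.9190.

5.9190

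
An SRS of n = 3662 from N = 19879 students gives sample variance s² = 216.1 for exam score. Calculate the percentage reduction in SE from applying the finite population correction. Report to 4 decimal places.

f = n/N = 3662/19879 = 0.18421450.
SE_no-fpc = √(s²/n) = 0.24292276; SE_fpc = √((1−f)s²/n) = 0.21940989.
Ratio = √(1−f) = 0.90320845. Reduction = 100·(1 − 0.90320845) = 9.6792%.

9.6792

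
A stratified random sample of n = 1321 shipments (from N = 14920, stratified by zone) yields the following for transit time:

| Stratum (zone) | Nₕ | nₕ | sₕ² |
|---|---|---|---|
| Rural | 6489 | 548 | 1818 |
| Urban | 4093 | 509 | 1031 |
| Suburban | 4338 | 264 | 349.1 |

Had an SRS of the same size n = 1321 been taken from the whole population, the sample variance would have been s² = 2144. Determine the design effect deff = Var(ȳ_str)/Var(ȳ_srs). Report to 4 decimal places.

0.5496

Var(ȳ_str) = Σ Wₕ²(1−fₕ)sₕ²/nₕ with Wₕ = Nₕ/14920:
  Rural: (6489/14920)²·(1−548/6489)·1818/548 = 0.57453038
  Urban: (4093/14920)²·(1−509/4093)·1031/509 = 0.13347901
  Suburban: (4338/14920)²·(1−264/4338)·349.1/264 = 0.10498297
  → Var(ȳ_str) = 0.81299236.
Var(ȳ_srs) = (1 − 1321/14920)·2144/1321 = 1.4793131.
deff = 0.81299236 / 1.4793131 = 0.5496.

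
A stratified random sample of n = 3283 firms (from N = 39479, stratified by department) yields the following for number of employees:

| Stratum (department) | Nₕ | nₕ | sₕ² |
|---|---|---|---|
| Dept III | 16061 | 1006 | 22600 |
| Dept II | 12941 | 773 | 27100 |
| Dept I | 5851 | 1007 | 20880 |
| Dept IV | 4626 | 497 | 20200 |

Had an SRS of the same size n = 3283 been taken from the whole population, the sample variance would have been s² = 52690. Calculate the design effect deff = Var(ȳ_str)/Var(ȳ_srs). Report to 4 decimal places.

0.5370

Var(ȳ_str) = Σ Wₕ²(1−fₕ)sₕ²/nₕ with Wₕ = Nₕ/39479:
  Dept III: (16061/39479)²·(1−1006/16061)·22600/1006 = 3.4852306
  Dept II: (12941/39479)²·(1−773/12941)·27100/773 = 3.5419673
  Dept I: (5851/39479)²·(1−1007/5851)·20880/1007 = 0.37705349
  Dept IV: (4626/39479)²·(1−497/4626)·20200/497 = 0.49809617
  → Var(ȳ_str) = 7.9023476.
Var(ȳ_srs) = (1 − 3283/39479)·52690/3283 = 14.714712.
deff = 7.9023476 / 14.714712 = 0.5370.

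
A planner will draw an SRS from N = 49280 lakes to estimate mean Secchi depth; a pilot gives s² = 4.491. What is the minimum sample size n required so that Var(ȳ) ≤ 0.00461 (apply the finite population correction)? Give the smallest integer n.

956

Without fpc, n₀ = s²/D = 4.491/0.00461 = 974.1866.
With fpc, (1 − n/N)·s²/n ≤ D requires n ≥ n₀/(1 + n₀/N) = 974.1866/(1 + 974.1866/49280) = 955.3018.
Rounding up, n = 956.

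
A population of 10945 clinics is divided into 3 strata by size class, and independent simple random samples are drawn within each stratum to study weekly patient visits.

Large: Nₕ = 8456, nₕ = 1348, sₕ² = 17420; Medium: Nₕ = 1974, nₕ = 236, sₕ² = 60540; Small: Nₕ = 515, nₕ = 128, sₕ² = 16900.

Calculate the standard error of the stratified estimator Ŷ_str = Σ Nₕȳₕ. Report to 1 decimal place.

Var(Ŷ_str) = Σₕ Nₕ²(1 − fₕ)sₕ²/nₕ.
Large: 8456²·(1 − 1348/8456)·17420/1348 = 7.7673102 × 10^8.
Medium: 1974²·(1 − 236/1974)·60540/236 = 8.800905 × 10^8.
Small: 515²·(1 − 128/515)·16900/128 = 2.6314488 × 10^7.
Sum = 1.683136 × 10^9.
SE = √(1.683136 × 10^9) = 41026.0.

41026.0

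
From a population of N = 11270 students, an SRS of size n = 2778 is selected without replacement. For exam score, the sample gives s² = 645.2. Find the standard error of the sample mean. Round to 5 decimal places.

Under SRS without replacement, Var(ȳ) = (1 − f)·s²/n with f = n/N = 2778/11270 = 0.24649512.
Var(ȳ) = (1 − 0.24649512)·645.2/2778 = 0.75350488·0.23225342 = 0.17500409.
SE(ȳ) = √(0.17500409) = 0.41833.

0.41833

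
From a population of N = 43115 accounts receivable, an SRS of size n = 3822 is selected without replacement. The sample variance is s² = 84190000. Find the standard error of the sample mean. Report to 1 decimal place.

141.7

Under SRS without replacement, Var(ȳ) = (1 − f)·s²/n with f = n/N = 3822/43115 = 0.08864664.
Var(ȳ) = (1 − 0.08864664)·84190000/3822 = 0.91135336·22027.734 = 20075.049.
SE(ȳ) = √(20075.049) = 141.7.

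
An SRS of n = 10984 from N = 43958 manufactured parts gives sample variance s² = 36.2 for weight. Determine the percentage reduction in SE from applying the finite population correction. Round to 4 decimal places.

f = n/N = 10984/43958 = 0.24987488.
SE_no-fpc = √(s²/n) = 0.057408212; SE_fpc = √((1−f)s²/n) = 0.049721117.
Ratio = √(1−f) = 0.86609764. Reduction = 100·(1 − 0.86609764) = 13.3902%.

13.3902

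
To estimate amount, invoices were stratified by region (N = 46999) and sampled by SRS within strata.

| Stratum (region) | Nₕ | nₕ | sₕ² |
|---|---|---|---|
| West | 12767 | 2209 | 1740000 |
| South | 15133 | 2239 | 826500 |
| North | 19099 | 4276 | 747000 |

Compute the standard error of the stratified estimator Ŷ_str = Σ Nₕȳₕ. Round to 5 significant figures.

477140

Var(Ŷ_str) = Σₕ Nₕ²(1 − fₕ)sₕ²/nₕ.
West: 12767²·(1 − 2209/12767)·1740000/2209 = 1.0617543 × 10^11.
South: 15133²·(1 − 2239/15133)·826500/2239 = 7.2028018 × 10^10.
North: 19099²·(1 − 4276/19099)·747000/4276 = 4.9457213 × 10^10.
Sum = 2.2766066 × 10^11.
SE = √(2.2766066 × 10^11) = 477140.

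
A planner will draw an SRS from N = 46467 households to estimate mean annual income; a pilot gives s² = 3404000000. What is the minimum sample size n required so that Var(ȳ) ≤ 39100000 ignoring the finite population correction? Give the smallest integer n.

88

Without fpc, n₀ = s²/D = 3404000000/39100000 = 87.0588.
Rounding up, n = 88.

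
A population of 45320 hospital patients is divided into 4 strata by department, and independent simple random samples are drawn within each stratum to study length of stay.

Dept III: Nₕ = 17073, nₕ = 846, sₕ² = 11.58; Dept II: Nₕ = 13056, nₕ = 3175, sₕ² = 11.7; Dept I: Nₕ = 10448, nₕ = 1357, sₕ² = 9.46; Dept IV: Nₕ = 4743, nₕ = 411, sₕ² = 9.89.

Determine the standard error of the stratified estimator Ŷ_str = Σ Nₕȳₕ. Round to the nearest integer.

Var(Ŷ_str) = Σₕ Nₕ²(1 − fₕ)sₕ²/nₕ.
Dept III: 17073²·(1 − 846/17073)·11.58/846 = 3.7921567 × 10^6.
Dept II: 13056²·(1 − 3175/13056)·11.7/3175 = 475393.43.
Dept I: 10448²·(1 − 1357/10448)·9.46/1357 = 662149.58.
Dept IV: 4743²·(1 − 411/4743)·9.89/411 = 494420.01.
Sum = 5.4241197 × 10^6.
SE = √(5.4241197 × 10^6) = 2329.

2329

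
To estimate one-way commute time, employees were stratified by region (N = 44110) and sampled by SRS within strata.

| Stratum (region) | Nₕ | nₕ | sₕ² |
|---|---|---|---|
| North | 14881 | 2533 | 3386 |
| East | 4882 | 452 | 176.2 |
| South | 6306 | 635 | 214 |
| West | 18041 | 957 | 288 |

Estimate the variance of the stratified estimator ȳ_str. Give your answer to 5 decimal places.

0.18444

Var(ȳ_str) = Σₕ Wₕ²(1 − fₕ)sₕ²/nₕ with Wₕ = Nₕ/N, N = 44110.
North: Wₕ = 0.33736114; term = 0.33736114²·(1 − 0.17021706)·3386/2533 = 0.12624273.
East: Wₕ = 0.11067785; term = 0.11067785²·(1 − 0.09258501)·176.2/452 = 0.0043330615.
South: Wₕ = 0.14296078; term = 0.14296078²·(1 − 0.10069775)·214/635 = 0.006194119.
West: Wₕ = 0.40900023; term = 0.40900023²·(1 − 0.05304584)·288/957 = 0.047671257.
Sum = 0.18444117.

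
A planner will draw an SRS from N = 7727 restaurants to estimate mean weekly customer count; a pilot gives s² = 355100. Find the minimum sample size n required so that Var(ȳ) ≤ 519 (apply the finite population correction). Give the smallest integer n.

629

Without fpc, n₀ = s²/D = 355100/519 = 684.2004.
With fpc, (1 − n/N)·s²/n ≤ D requires n ≥ n₀/(1 + n₀/N) = 684.2004/(1 + 684.2004/7727) = 628.5448.
Rounding up, n = 629.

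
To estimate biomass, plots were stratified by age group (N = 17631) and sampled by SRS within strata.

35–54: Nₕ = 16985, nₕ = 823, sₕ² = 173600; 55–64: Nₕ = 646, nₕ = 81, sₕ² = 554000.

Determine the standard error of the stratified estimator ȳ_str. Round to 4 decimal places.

Var(ȳ_str) = Σₕ Wₕ²(1 − fₕ)sₕ²/nₕ with Wₕ = Nₕ/N, N = 17631.
35–54: Wₕ = 0.96335999; term = 0.96335999²·(1 − 0.04845452)·173600/823 = 186.27589.
55–64: Wₕ = 0.03664001; term = 0.03664001²·(1 − 0.12538700)·554000/81 = 8.0306708.
Sum = 194.30656.
SE = √(194.30656) = 13.9394.

13.9394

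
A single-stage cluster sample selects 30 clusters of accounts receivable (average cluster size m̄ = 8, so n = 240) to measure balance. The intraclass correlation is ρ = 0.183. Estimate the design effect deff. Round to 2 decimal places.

deff = 1 + (8 − 1)·0.183 = 1 + 1.281 = 2.281.

2.28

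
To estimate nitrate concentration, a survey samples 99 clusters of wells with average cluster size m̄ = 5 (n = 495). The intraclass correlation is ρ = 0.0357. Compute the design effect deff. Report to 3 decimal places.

deff = 1 + (5 − 1)·0.0357 = 1 + 0.1428 = 1.1428.

1.143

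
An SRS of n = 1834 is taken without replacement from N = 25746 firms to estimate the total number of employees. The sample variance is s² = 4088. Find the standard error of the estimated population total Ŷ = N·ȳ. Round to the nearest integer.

Var(Ŷ) = N²·Var(ȳ) = N²·(1 − n/N)·s²/n.
f = 1834/25746 = 0.07123437; Var(ȳ) = 0.92876563·4088/1834 = 2.0702257.
Var(Ŷ) = 25746² · 2.0702257 = 1.3722626 × 10^9.
SE(Ŷ) = √(1.3722626 × 10^9) = 37044.

37044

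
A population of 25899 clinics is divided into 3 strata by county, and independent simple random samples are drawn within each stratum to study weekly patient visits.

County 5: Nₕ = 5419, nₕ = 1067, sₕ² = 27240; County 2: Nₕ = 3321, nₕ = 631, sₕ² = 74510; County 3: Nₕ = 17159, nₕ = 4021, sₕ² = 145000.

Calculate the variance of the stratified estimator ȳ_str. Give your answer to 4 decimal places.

Var(ȳ_str) = Σₕ Wₕ²(1 − fₕ)sₕ²/nₕ with Wₕ = Nₕ/N, N = 25899.
County 5: Wₕ = 0.20923588; term = 0.20923588²·(1 − 0.19689980)·27240/1067 = 0.8976039.
County 2: Wₕ = 0.12822889; term = 0.12822889²·(1 − 0.19000301)·74510/631 = 1.57268.
County 3: Wₕ = 0.66253523; term = 0.66253523²·(1 − 0.23433767)·145000/4021 = 12.119625.
Sum = 14.589909.

14.5899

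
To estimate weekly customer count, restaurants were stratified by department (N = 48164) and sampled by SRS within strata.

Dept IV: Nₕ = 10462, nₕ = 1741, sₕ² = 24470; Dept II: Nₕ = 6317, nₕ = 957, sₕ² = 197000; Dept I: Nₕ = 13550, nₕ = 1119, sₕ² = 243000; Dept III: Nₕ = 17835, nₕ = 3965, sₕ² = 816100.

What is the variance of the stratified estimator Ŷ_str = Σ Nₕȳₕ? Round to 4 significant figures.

Var(Ŷ_str) = Σₕ Nₕ²(1 − fₕ)sₕ²/nₕ.
Dept IV: 10462²·(1 − 1741/10462)·24470/1741 = 1.2823784 × 10^9.
Dept II: 6317²·(1 − 957/6317)·197000/957 = 6.9699547 × 10^9.
Dept I: 13550²·(1 − 1119/13550)·243000/1119 = 3.6578134 × 10^10.
Dept III: 17835²·(1 − 3965/17835)·816100/3965 = 5.091547 × 10^10.
Sum = 9.5745937 × 10^10.

9.575 × 10^10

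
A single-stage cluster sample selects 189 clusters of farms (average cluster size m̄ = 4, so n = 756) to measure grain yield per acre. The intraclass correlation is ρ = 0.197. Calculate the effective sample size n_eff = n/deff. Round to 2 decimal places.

475.17

deff = 1 + (4 − 1)·0.197 = 1 + 0.591 = 1.591.
n_eff = 756 / 1.591 = 475.17.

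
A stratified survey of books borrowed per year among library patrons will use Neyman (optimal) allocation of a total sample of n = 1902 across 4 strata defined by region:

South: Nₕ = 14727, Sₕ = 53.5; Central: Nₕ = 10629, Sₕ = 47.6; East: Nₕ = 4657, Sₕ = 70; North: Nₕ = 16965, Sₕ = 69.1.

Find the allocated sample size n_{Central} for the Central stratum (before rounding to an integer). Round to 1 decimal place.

344.6

Neyman allocation: nₕ = n·NₕSₕ / Σⱼ NⱼSⱼ.
Σ NⱼSⱼ = 14727·53.5 + 10629·47.6 + 4657·70 + 16965·69.1 = 2.7921064 × 10^6.
n_{Central} = 1902·10629·47.6 / (2.7921064 × 10^6) = 344.6.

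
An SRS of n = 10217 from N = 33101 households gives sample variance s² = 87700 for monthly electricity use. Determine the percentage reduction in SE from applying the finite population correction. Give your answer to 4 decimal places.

f = n/N = 10217/33101 = 0.30866137.
SE_no-fpc = √(s²/n) = 2.9298008; SE_fpc = √((1−f)s²/n) = 2.4360349.
Ratio = √(1−f) = 0.83146776. Reduction = 100·(1 − 0.83146776) = 16.8532%.

16.8532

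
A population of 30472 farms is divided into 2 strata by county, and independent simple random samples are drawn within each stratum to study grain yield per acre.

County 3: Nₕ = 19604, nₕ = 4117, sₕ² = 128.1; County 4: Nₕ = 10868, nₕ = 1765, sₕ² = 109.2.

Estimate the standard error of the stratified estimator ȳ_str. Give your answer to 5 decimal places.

Var(ȳ_str) = Σₕ Wₕ²(1 − fₕ)sₕ²/nₕ with Wₕ = Nₕ/N, N = 30472.
County 3: Wₕ = 0.64334471; term = 0.64334471²·(1 − 0.21000816)·128.1/4117 = 0.010173686.
County 4: Wₕ = 0.35665529; term = 0.35665529²·(1 − 0.16240339)·109.2/1765 = 0.0065918935.
Sum = 0.01676558.
SE = √(0.01676558) = 0.12948.

0.12948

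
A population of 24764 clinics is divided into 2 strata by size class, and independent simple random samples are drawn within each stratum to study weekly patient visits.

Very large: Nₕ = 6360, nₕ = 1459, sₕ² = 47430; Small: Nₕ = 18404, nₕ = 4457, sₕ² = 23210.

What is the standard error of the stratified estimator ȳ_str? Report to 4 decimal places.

1.9575

Var(ȳ_str) = Σₕ Wₕ²(1 − fₕ)sₕ²/nₕ with Wₕ = Nₕ/N, N = 24764.
Very large: Wₕ = 0.25682442; term = 0.25682442²·(1 − 0.22940252)·47430/1459 = 1.6523348.
Small: Wₕ = 0.74317558; term = 0.74317558²·(1 − 0.24217561)·23210/4457 = 2.1796358.
Sum = 3.8319706.
SE = √(3.8319706) = 1.9575.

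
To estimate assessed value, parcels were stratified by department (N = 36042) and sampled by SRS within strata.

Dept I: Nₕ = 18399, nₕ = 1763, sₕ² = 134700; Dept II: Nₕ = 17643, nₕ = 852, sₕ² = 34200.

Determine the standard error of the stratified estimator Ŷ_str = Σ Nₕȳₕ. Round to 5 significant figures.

Var(Ŷ_str) = Σₕ Nₕ²(1 − fₕ)sₕ²/nₕ.
Dept I: 18399²·(1 − 1763/18399)·134700/1763 = 2.3386133 × 10^10.
Dept II: 17643²·(1 − 852/17643)·34200/852 = 1.1891469 × 10^10.
Sum = 3.5277602 × 10^10.
SE = √(3.5277602 × 10^10) = 187820.

187820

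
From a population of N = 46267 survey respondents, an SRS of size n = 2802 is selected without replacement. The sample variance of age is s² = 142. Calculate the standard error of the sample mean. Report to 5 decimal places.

0.21819

Under SRS without replacement, Var(ȳ) = (1 − f)·s²/n with f = n/N = 2802/46267 = 0.06056152.
Var(ȳ) = (1 − 0.06056152)·142/2802 = 0.93943848·0.050678087 = 0.047608945.
SE(ȳ) = √(0.047608945) = 0.21819.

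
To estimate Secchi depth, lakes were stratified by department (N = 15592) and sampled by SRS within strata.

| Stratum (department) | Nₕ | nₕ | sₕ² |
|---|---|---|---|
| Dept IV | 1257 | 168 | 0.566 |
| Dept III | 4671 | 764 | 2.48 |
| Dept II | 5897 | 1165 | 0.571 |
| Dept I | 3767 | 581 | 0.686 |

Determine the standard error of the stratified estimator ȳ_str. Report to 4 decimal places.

0.0194

Var(ȳ_str) = Σₕ Wₕ²(1 − fₕ)sₕ²/nₕ with Wₕ = Nₕ/N, N = 15592.
Dept IV: Wₕ = 0.08061827; term = 0.08061827²·(1 − 0.13365155)·0.566/168 = 1.896997 × 10^-5.
Dept III: Wₕ = 0.29957671; term = 0.29957671²·(1 − 0.16356241)·2.48/764 = 2.436733 × 10^-4.
Dept II: Wₕ = 0.37820677; term = 0.37820677²·(1 − 0.19755808)·0.571/1165 = 5.6257755 × 10^-5.
Dept I: Wₕ = 0.24159826; term = 0.24159826²·(1 − 0.15423414)·0.686/581 = 5.8288882 × 10^-5.
Sum = 3.7718991 × 10^-4.
SE = √(3.7718991 × 10^-4) = 0.0194.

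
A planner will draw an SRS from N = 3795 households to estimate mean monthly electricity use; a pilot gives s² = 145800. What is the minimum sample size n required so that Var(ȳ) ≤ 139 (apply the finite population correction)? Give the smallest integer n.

822

Without fpc, n₀ = s²/D = 145800/139 = 1048.9209.
With fpc, (1 − n/N)·s²/n ≤ D requires n ≥ n₀/(1 + n₀/N) = 1048.9209/(1 + 1048.9209/3795) = 821.7836.
Rounding up, n = 822.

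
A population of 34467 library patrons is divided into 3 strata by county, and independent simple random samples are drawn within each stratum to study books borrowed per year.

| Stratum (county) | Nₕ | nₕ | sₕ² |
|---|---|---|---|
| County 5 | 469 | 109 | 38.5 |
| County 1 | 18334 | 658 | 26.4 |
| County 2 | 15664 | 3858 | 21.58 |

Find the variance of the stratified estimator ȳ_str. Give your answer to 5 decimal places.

0.01187

Var(ȳ_str) = Σₕ Wₕ²(1 − fₕ)sₕ²/nₕ with Wₕ = Nₕ/N, N = 34467.
County 5: Wₕ = 0.01360722; term = 0.01360722²·(1 − 0.23240938)·38.5/109 = 5.0199872 × 10^-5.
County 1: Wₕ = 0.53192909; term = 0.53192909²·(1 − 0.03588960)·26.4/658 = 0.010944912.
County 2: Wₕ = 0.45446369; term = 0.45446369²·(1 − 0.24629724)·21.58/3858 = 8.7073841 × 10^-4.
Sum = 0.01186585.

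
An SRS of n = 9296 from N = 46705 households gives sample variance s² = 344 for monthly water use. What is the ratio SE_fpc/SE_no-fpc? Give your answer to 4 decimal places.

f = n/N = 9296/46705 = 0.19903651.
SE_no-fpc = √(s²/n) = 0.19236726; SE_fpc = √((1−f)s²/n) = 0.17216209.
Ratio = √(1−f) = 0.89496564.

0.8950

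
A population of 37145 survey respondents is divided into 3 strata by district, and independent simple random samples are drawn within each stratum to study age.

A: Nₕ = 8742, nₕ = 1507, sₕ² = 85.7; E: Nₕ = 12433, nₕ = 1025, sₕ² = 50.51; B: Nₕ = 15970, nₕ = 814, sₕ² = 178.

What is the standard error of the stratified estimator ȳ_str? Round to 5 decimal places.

Var(ȳ_str) = Σₕ Wₕ²(1 − fₕ)sₕ²/nₕ with Wₕ = Nₕ/N, N = 37145.
A: Wₕ = 0.23534796; term = 0.23534796²·(1 − 0.17238618)·85.7/1507 = 0.0026068508.
E: Wₕ = 0.33471530; term = 0.33471530²·(1 − 0.08244189)·50.51/1025 = 0.0050656855.
B: Wₕ = 0.42993673; term = 0.42993673²·(1 − 0.05097057)·178/814 = 0.038360511.
Sum = 0.046033047.
SE = √(0.046033047) = 0.21455.

0.21455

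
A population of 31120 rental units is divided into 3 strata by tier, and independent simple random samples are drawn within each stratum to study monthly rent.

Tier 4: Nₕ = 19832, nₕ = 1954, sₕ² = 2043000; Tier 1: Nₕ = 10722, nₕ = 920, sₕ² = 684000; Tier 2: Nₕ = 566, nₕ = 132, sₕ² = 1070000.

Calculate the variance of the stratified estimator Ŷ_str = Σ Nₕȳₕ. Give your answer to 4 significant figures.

4.508 × 10^11

Var(Ŷ_str) = Σₕ Nₕ²(1 − fₕ)sₕ²/nₕ.
Tier 4: 19832²·(1 − 1954/19832)·2043000/1954 = 3.7070569 × 10^11.
Tier 1: 10722²·(1 − 920/10722)·684000/920 = 7.8137367 × 10^10.
Tier 2: 566²·(1 − 132/566)·1070000/132 = 1.9912052 × 10^9.
Sum = 4.5083426 × 10^11.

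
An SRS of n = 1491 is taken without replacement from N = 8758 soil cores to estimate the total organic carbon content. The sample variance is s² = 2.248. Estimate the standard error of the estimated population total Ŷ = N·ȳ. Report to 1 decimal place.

309.8

Var(Ŷ) = N²·Var(ȳ) = N²·(1 − n/N)·s²/n.
f = 1491/8758 = 0.17024435; Var(ȳ) = 0.82975565·2.248/1491 = 0.0012510333.
Var(Ŷ) = 8758² · 0.0012510333 = 95957.462.
SE(Ŷ) = √(95957.462) = 309.8.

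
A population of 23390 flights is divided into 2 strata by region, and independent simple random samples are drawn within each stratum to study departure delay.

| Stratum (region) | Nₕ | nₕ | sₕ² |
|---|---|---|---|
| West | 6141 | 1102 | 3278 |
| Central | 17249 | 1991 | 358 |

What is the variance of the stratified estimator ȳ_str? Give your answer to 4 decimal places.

0.2547

Var(ȳ_str) = Σₕ Wₕ²(1 − fₕ)sₕ²/nₕ with Wₕ = Nₕ/N, N = 23390.
West: Wₕ = 0.26254810; term = 0.26254810²·(1 − 0.17944960)·3278/1102 = 0.16824818.
Central: Wₕ = 0.73745190; term = 0.73745190²·(1 − 0.11542698)·358/1991 = 0.086499352.
Sum = 0.25474753.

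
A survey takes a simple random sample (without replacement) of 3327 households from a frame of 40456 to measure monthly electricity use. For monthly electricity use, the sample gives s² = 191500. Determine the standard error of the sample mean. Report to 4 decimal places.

7.2681

Under SRS without replacement, Var(ȳ) = (1 − f)·s²/n with f = n/N = 3327/40456 = 0.08223749.
Var(ȳ) = (1 − 0.08223749)·191500/3327 = 0.91776251·57.559363 = 52.825825.
SE(ȳ) = √(52.825825) = 7.2681.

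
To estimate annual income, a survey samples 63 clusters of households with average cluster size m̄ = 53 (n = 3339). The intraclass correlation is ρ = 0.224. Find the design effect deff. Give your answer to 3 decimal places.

deff = 1 + (53 − 1)·0.224 = 1 + 11.648 = 12.648.

12.648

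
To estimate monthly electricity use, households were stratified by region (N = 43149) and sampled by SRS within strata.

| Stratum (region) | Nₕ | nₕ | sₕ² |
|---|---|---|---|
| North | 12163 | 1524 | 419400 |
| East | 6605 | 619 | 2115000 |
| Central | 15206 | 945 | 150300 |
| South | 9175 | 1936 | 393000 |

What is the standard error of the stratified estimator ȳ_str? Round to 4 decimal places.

Var(ȳ_str) = Σₕ Wₕ²(1 − fₕ)sₕ²/nₕ with Wₕ = Nₕ/N, N = 43149.
North: Wₕ = 0.28188371; term = 0.28188371²·(1 − 0.12529804)·419400/1524 = 19.126852.
East: Wₕ = 0.15307423; term = 0.15307423²·(1 − 0.09371688)·2115000/619 = 72.558415.
Central: Wₕ = 0.35240678; term = 0.35240678²·(1 − 0.06214652)·150300/945 = 18.524678.
South: Wₕ = 0.21263529; term = 0.21263529²·(1 − 0.21100817)·393000/1936 = 7.2415307.
Sum = 117.45148.
SE = √(117.45148) = 10.8375.

10.8375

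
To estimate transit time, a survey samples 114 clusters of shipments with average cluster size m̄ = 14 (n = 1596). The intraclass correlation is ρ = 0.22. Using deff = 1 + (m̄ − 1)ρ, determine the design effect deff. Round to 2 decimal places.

3.86

deff = 1 + (14 − 1)·0.22 = 1 + 2.86 = 3.86.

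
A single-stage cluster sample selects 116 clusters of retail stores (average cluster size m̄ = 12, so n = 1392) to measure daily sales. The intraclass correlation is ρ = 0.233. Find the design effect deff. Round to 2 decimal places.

3.56

deff = 1 + (12 − 1)·0.233 = 1 + 2.563 = 3.563.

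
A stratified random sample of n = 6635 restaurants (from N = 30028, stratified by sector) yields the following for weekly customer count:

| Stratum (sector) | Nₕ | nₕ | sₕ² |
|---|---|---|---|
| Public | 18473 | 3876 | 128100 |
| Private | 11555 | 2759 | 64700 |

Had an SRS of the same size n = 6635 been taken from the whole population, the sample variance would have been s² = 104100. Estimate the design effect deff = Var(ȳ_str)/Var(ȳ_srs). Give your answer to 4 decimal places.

Var(ȳ_str) = Σ Wₕ²(1−fₕ)sₕ²/nₕ with Wₕ = Nₕ/30028:
  Public: (18473/30028)²·(1−3876/18473)·128100/3876 = 9.8835641
  Private: (11555/30028)²·(1−2759/11555)·64700/2759 = 2.6433516
  → Var(ȳ_str) = 12.526916.
Var(ȳ_srs) = (1 − 6635/30028)·104100/6635 = 12.222761.
deff = 12.526916 / 12.222761 = 1.0249.

1.0249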